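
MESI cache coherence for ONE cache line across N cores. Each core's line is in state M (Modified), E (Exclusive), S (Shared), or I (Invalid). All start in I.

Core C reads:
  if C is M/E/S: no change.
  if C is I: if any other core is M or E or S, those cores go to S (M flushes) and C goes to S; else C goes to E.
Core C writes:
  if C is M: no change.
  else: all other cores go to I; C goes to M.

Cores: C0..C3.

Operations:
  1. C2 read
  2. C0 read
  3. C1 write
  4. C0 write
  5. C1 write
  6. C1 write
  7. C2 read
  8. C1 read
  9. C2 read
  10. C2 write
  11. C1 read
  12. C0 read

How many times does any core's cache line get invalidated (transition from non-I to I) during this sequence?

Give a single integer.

Answer: 5

Derivation:
Op 1: C2 read [C2 read from I: no other sharers -> C2=E (exclusive)] -> [I,I,E,I] (invalidations this op: 0; running total: 0)
Op 2: C0 read [C0 read from I: others=['C2=E'] -> C0=S, others downsized to S] -> [S,I,S,I] (invalidations this op: 0; running total: 0)
Op 3: C1 write [C1 write: invalidate ['C0=S', 'C2=S'] -> C1=M] -> [I,M,I,I] (invalidations this op: 2; running total: 2)
Op 4: C0 write [C0 write: invalidate ['C1=M'] -> C0=M] -> [M,I,I,I] (invalidations this op: 1; running total: 3)
Op 5: C1 write [C1 write: invalidate ['C0=M'] -> C1=M] -> [I,M,I,I] (invalidations this op: 1; running total: 4)
Op 6: C1 write [C1 write: already M (modified), no change] -> [I,M,I,I] (invalidations this op: 0; running total: 4)
Op 7: C2 read [C2 read from I: others=['C1=M'] -> C2=S, others downsized to S] -> [I,S,S,I] (invalidations this op: 0; running total: 4)
Op 8: C1 read [C1 read: already in S, no change] -> [I,S,S,I] (invalidations this op: 0; running total: 4)
Op 9: C2 read [C2 read: already in S, no change] -> [I,S,S,I] (invalidations this op: 0; running total: 4)
Op 10: C2 write [C2 write: invalidate ['C1=S'] -> C2=M] -> [I,I,M,I] (invalidations this op: 1; running total: 5)
Op 11: C1 read [C1 read from I: others=['C2=M'] -> C1=S, others downsized to S] -> [I,S,S,I] (invalidations this op: 0; running total: 5)
Op 12: C0 read [C0 read from I: others=['C1=S', 'C2=S'] -> C0=S, others downsized to S] -> [S,S,S,I] (invalidations this op: 0; running total: 5)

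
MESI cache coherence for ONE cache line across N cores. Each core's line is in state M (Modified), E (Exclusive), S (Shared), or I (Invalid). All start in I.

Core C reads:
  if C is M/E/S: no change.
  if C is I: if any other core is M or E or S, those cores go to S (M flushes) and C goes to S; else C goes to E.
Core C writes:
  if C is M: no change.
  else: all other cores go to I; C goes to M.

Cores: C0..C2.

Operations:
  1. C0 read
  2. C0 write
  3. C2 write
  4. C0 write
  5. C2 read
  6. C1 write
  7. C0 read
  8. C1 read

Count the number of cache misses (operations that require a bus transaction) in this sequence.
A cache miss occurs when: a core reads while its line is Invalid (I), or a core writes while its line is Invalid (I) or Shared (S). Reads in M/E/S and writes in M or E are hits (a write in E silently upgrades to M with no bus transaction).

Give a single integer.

Answer: 6

Derivation:
Op 1: C0 read [C0 read from I: no other sharers -> C0=E (exclusive)] -> [E,I,I] [MISS #1: read from I]
Op 2: C0 write [C0 write: invalidate none -> C0=M] -> [M,I,I] [hit: write from E is a silent E->M upgrade, no bus transaction]
Op 3: C2 write [C2 write: invalidate ['C0=M'] -> C2=M] -> [I,I,M] [MISS #2: write from I]
Op 4: C0 write [C0 write: invalidate ['C2=M'] -> C0=M] -> [M,I,I] [MISS #3: write from I]
Op 5: C2 read [C2 read from I: others=['C0=M'] -> C2=S, others downsized to S] -> [S,I,S] [MISS #4: read from I]
Op 6: C1 write [C1 write: invalidate ['C0=S', 'C2=S'] -> C1=M] -> [I,M,I] [MISS #5: write from I]
Op 7: C0 read [C0 read from I: others=['C1=M'] -> C0=S, others downsized to S] -> [S,S,I] [MISS #6: read from I]
Op 8: C1 read [C1 read: already in S, no change] -> [S,S,I] [hit: read from S]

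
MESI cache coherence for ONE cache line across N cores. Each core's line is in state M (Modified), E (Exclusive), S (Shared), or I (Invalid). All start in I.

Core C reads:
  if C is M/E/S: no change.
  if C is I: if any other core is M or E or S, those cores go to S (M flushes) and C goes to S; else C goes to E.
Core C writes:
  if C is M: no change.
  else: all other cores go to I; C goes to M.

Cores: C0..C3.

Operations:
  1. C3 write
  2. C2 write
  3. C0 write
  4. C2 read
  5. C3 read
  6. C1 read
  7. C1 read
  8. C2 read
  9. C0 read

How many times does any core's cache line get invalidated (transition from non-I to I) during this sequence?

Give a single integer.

Op 1: C3 write [C3 write: invalidate none -> C3=M] -> [I,I,I,M] (invalidations this op: 0; running total: 0)
Op 2: C2 write [C2 write: invalidate ['C3=M'] -> C2=M] -> [I,I,M,I] (invalidations this op: 1; running total: 1)
Op 3: C0 write [C0 write: invalidate ['C2=M'] -> C0=M] -> [M,I,I,I] (invalidations this op: 1; running total: 2)
Op 4: C2 read [C2 read from I: others=['C0=M'] -> C2=S, others downsized to S] -> [S,I,S,I] (invalidations this op: 0; running total: 2)
Op 5: C3 read [C3 read from I: others=['C0=S', 'C2=S'] -> C3=S, others downsized to S] -> [S,I,S,S] (invalidations this op: 0; running total: 2)
Op 6: C1 read [C1 read from I: others=['C0=S', 'C2=S', 'C3=S'] -> C1=S, others downsized to S] -> [S,S,S,S] (invalidations this op: 0; running total: 2)
Op 7: C1 read [C1 read: already in S, no change] -> [S,S,S,S] (invalidations this op: 0; running total: 2)
Op 8: C2 read [C2 read: already in S, no change] -> [S,S,S,S] (invalidations this op: 0; running total: 2)
Op 9: C0 read [C0 read: already in S, no change] -> [S,S,S,S] (invalidations this op: 0; running total: 2)

Answer: 2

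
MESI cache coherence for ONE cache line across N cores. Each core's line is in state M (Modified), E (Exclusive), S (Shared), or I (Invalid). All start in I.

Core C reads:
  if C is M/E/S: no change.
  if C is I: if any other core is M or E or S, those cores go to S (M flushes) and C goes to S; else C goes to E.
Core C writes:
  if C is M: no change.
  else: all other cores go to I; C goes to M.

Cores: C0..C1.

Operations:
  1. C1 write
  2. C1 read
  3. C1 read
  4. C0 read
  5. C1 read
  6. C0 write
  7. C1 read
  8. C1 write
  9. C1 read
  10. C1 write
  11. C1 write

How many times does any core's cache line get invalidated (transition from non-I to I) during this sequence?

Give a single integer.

Answer: 2

Derivation:
Op 1: C1 write [C1 write: invalidate none -> C1=M] -> [I,M] (invalidations this op: 0; running total: 0)
Op 2: C1 read [C1 read: already in M, no change] -> [I,M] (invalidations this op: 0; running total: 0)
Op 3: C1 read [C1 read: already in M, no change] -> [I,M] (invalidations this op: 0; running total: 0)
Op 4: C0 read [C0 read from I: others=['C1=M'] -> C0=S, others downsized to S] -> [S,S] (invalidations this op: 0; running total: 0)
Op 5: C1 read [C1 read: already in S, no change] -> [S,S] (invalidations this op: 0; running total: 0)
Op 6: C0 write [C0 write: invalidate ['C1=S'] -> C0=M] -> [M,I] (invalidations this op: 1; running total: 1)
Op 7: C1 read [C1 read from I: others=['C0=M'] -> C1=S, others downsized to S] -> [S,S] (invalidations this op: 0; running total: 1)
Op 8: C1 write [C1 write: invalidate ['C0=S'] -> C1=M] -> [I,M] (invalidations this op: 1; running total: 2)
Op 9: C1 read [C1 read: already in M, no change] -> [I,M] (invalidations this op: 0; running total: 2)
Op 10: C1 write [C1 write: already M (modified), no change] -> [I,M] (invalidations this op: 0; running total: 2)
Op 11: C1 write [C1 write: already M (modified), no change] -> [I,M] (invalidations this op: 0; running total: 2)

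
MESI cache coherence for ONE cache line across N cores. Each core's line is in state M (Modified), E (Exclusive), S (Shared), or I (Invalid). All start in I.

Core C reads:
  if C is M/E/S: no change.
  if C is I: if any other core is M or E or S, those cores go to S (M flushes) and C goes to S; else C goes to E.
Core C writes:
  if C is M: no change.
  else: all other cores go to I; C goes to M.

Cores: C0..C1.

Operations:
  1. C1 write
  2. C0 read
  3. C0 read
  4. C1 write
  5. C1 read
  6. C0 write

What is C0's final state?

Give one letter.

Op 1: C1 write [C1 write: invalidate none -> C1=M] -> [I,M]
Op 2: C0 read [C0 read from I: others=['C1=M'] -> C0=S, others downsized to S] -> [S,S]
Op 3: C0 read [C0 read: already in S, no change] -> [S,S]
Op 4: C1 write [C1 write: invalidate ['C0=S'] -> C1=M] -> [I,M]
Op 5: C1 read [C1 read: already in M, no change] -> [I,M]
Op 6: C0 write [C0 write: invalidate ['C1=M'] -> C0=M] -> [M,I]

Answer: M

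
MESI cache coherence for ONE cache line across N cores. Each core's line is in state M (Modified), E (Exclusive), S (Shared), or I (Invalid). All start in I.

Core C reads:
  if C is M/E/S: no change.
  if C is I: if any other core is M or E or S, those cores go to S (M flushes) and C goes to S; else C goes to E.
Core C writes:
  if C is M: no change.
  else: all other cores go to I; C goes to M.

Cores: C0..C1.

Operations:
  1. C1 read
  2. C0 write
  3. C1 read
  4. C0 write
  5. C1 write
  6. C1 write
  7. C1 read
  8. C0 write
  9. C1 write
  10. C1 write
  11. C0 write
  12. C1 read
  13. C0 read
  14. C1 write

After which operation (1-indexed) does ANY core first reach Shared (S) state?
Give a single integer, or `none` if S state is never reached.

Answer: 3

Derivation:
Op 1: C1 read [C1 read from I: no other sharers -> C1=E (exclusive)] -> [I,E]
Op 2: C0 write [C0 write: invalidate ['C1=E'] -> C0=M] -> [M,I]
Op 3: C1 read [C1 read from I: others=['C0=M'] -> C1=S, others downsized to S] -> [S,S]
  -> First S state at op 3; remaining ops need not be traced.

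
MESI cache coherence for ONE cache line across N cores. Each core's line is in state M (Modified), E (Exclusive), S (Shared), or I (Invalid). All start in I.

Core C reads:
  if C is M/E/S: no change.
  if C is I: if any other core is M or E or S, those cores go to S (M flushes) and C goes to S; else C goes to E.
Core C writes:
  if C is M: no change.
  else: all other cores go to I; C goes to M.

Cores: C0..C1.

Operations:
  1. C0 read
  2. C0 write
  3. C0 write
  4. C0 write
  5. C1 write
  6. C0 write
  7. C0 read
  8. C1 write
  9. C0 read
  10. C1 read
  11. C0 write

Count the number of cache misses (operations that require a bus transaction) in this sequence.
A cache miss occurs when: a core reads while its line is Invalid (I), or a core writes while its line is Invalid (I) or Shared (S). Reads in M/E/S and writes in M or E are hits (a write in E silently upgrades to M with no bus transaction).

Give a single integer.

Op 1: C0 read [C0 read from I: no other sharers -> C0=E (exclusive)] -> [E,I] [MISS #1: read from I]
Op 2: C0 write [C0 write: invalidate none -> C0=M] -> [M,I] [hit: write from E is a silent E->M upgrade, no bus transaction]
Op 3: C0 write [C0 write: already M (modified), no change] -> [M,I] [hit: write from M]
Op 4: C0 write [C0 write: already M (modified), no change] -> [M,I] [hit: write from M]
Op 5: C1 write [C1 write: invalidate ['C0=M'] -> C1=M] -> [I,M] [MISS #2: write from I]
Op 6: C0 write [C0 write: invalidate ['C1=M'] -> C0=M] -> [M,I] [MISS #3: write from I]
Op 7: C0 read [C0 read: already in M, no change] -> [M,I] [hit: read from M]
Op 8: C1 write [C1 write: invalidate ['C0=M'] -> C1=M] -> [I,M] [MISS #4: write from I]
Op 9: C0 read [C0 read from I: others=['C1=M'] -> C0=S, others downsized to S] -> [S,S] [MISS #5: read from I]
Op 10: C1 read [C1 read: already in S, no change] -> [S,S] [hit: read from S]
Op 11: C0 write [C0 write: invalidate ['C1=S'] -> C0=M] -> [M,I] [MISS #6: write from S]

Answer: 6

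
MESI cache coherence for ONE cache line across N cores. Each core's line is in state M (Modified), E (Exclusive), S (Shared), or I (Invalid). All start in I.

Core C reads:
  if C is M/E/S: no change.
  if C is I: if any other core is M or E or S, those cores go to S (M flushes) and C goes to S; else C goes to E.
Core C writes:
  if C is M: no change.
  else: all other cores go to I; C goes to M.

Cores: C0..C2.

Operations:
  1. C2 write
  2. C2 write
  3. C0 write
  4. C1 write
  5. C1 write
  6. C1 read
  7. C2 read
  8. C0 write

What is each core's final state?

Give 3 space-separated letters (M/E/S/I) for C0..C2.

Answer: M I I

Derivation:
Op 1: C2 write [C2 write: invalidate none -> C2=M] -> [I,I,M]
Op 2: C2 write [C2 write: already M (modified), no change] -> [I,I,M]
Op 3: C0 write [C0 write: invalidate ['C2=M'] -> C0=M] -> [M,I,I]
Op 4: C1 write [C1 write: invalidate ['C0=M'] -> C1=M] -> [I,M,I]
Op 5: C1 write [C1 write: already M (modified), no change] -> [I,M,I]
Op 6: C1 read [C1 read: already in M, no change] -> [I,M,I]
Op 7: C2 read [C2 read from I: others=['C1=M'] -> C2=S, others downsized to S] -> [I,S,S]
Op 8: C0 write [C0 write: invalidate ['C1=S', 'C2=S'] -> C0=M] -> [M,I,I]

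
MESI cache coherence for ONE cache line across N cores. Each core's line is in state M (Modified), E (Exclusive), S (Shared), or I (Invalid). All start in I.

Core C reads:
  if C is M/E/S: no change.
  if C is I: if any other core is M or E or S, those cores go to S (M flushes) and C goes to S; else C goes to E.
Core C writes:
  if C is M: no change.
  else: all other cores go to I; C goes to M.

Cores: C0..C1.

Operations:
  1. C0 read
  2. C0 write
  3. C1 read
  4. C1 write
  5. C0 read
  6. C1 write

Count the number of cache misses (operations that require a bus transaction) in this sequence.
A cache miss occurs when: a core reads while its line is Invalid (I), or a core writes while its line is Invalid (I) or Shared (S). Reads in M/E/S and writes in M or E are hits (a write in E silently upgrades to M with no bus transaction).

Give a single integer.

Op 1: C0 read [C0 read from I: no other sharers -> C0=E (exclusive)] -> [E,I] [MISS #1: read from I]
Op 2: C0 write [C0 write: invalidate none -> C0=M] -> [M,I] [hit: write from E is a silent E->M upgrade, no bus transaction]
Op 3: C1 read [C1 read from I: others=['C0=M'] -> C1=S, others downsized to S] -> [S,S] [MISS #2: read from I]
Op 4: C1 write [C1 write: invalidate ['C0=S'] -> C1=M] -> [I,M] [MISS #3: write from S]
Op 5: C0 read [C0 read from I: others=['C1=M'] -> C0=S, others downsized to S] -> [S,S] [MISS #4: read from I]
Op 6: C1 write [C1 write: invalidate ['C0=S'] -> C1=M] -> [I,M] [MISS #5: write from S]

Answer: 5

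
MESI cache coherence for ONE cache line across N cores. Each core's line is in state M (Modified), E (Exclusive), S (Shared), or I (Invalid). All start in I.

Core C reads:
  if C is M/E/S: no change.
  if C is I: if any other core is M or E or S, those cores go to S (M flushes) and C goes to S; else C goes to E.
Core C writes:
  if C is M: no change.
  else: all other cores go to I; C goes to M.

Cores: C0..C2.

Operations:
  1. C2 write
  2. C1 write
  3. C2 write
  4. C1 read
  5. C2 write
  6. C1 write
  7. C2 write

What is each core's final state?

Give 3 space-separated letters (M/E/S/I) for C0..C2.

Op 1: C2 write [C2 write: invalidate none -> C2=M] -> [I,I,M]
Op 2: C1 write [C1 write: invalidate ['C2=M'] -> C1=M] -> [I,M,I]
Op 3: C2 write [C2 write: invalidate ['C1=M'] -> C2=M] -> [I,I,M]
Op 4: C1 read [C1 read from I: others=['C2=M'] -> C1=S, others downsized to S] -> [I,S,S]
Op 5: C2 write [C2 write: invalidate ['C1=S'] -> C2=M] -> [I,I,M]
Op 6: C1 write [C1 write: invalidate ['C2=M'] -> C1=M] -> [I,M,I]
Op 7: C2 write [C2 write: invalidate ['C1=M'] -> C2=M] -> [I,I,M]

Answer: I I M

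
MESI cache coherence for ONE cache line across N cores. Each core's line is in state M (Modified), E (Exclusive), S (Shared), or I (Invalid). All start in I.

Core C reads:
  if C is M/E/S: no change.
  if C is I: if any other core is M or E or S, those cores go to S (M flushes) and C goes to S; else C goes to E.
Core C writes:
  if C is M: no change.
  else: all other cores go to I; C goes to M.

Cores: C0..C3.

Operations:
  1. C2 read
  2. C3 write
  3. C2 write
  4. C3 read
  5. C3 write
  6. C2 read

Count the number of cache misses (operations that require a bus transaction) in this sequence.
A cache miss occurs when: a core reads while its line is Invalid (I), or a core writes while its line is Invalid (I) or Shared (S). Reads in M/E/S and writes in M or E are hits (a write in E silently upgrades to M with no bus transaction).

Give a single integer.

Op 1: C2 read [C2 read from I: no other sharers -> C2=E (exclusive)] -> [I,I,E,I] [MISS #1: read from I]
Op 2: C3 write [C3 write: invalidate ['C2=E'] -> C3=M] -> [I,I,I,M] [MISS #2: write from I]
Op 3: C2 write [C2 write: invalidate ['C3=M'] -> C2=M] -> [I,I,M,I] [MISS #3: write from I]
Op 4: C3 read [C3 read from I: others=['C2=M'] -> C3=S, others downsized to S] -> [I,I,S,S] [MISS #4: read from I]
Op 5: C3 write [C3 write: invalidate ['C2=S'] -> C3=M] -> [I,I,I,M] [MISS #5: write from S]
Op 6: C2 read [C2 read from I: others=['C3=M'] -> C2=S, others downsized to S] -> [I,I,S,S] [MISS #6: read from I]

Answer: 6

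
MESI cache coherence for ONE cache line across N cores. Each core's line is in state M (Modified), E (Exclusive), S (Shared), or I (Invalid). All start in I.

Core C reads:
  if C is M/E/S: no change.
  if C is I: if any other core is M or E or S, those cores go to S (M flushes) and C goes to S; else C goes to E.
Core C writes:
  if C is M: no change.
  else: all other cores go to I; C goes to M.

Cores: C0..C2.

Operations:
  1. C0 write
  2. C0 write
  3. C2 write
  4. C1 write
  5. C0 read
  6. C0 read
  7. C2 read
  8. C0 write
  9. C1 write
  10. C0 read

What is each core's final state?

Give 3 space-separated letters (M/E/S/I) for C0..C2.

Answer: S S I

Derivation:
Op 1: C0 write [C0 write: invalidate none -> C0=M] -> [M,I,I]
Op 2: C0 write [C0 write: already M (modified), no change] -> [M,I,I]
Op 3: C2 write [C2 write: invalidate ['C0=M'] -> C2=M] -> [I,I,M]
Op 4: C1 write [C1 write: invalidate ['C2=M'] -> C1=M] -> [I,M,I]
Op 5: C0 read [C0 read from I: others=['C1=M'] -> C0=S, others downsized to S] -> [S,S,I]
Op 6: C0 read [C0 read: already in S, no change] -> [S,S,I]
Op 7: C2 read [C2 read from I: others=['C0=S', 'C1=S'] -> C2=S, others downsized to S] -> [S,S,S]
Op 8: C0 write [C0 write: invalidate ['C1=S', 'C2=S'] -> C0=M] -> [M,I,I]
Op 9: C1 write [C1 write: invalidate ['C0=M'] -> C1=M] -> [I,M,I]
Op 10: C0 read [C0 read from I: others=['C1=M'] -> C0=S, others downsized to S] -> [S,S,I]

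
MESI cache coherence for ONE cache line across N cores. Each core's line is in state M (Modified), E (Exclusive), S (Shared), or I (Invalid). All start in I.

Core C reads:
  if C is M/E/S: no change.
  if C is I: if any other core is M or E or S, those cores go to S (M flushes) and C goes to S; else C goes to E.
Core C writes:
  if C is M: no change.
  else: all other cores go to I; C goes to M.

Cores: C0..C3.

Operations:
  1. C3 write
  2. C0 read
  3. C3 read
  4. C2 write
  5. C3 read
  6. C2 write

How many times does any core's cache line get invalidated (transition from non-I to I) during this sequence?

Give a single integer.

Op 1: C3 write [C3 write: invalidate none -> C3=M] -> [I,I,I,M] (invalidations this op: 0; running total: 0)
Op 2: C0 read [C0 read from I: others=['C3=M'] -> C0=S, others downsized to S] -> [S,I,I,S] (invalidations this op: 0; running total: 0)
Op 3: C3 read [C3 read: already in S, no change] -> [S,I,I,S] (invalidations this op: 0; running total: 0)
Op 4: C2 write [C2 write: invalidate ['C0=S', 'C3=S'] -> C2=M] -> [I,I,M,I] (invalidations this op: 2; running total: 2)
Op 5: C3 read [C3 read from I: others=['C2=M'] -> C3=S, others downsized to S] -> [I,I,S,S] (invalidations this op: 0; running total: 2)
Op 6: C2 write [C2 write: invalidate ['C3=S'] -> C2=M] -> [I,I,M,I] (invalidations this op: 1; running total: 3)

Answer: 3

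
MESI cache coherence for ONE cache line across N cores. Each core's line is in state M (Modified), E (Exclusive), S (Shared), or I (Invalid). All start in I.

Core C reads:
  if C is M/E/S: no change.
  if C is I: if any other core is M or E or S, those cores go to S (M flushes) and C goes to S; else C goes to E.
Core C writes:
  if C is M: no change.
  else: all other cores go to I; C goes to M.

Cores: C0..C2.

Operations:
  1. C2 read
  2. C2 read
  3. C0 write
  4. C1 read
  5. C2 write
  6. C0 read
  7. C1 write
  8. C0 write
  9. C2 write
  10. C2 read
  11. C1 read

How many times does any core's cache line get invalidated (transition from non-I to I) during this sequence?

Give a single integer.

Answer: 7

Derivation:
Op 1: C2 read [C2 read from I: no other sharers -> C2=E (exclusive)] -> [I,I,E] (invalidations this op: 0; running total: 0)
Op 2: C2 read [C2 read: already in E, no change] -> [I,I,E] (invalidations this op: 0; running total: 0)
Op 3: C0 write [C0 write: invalidate ['C2=E'] -> C0=M] -> [M,I,I] (invalidations this op: 1; running total: 1)
Op 4: C1 read [C1 read from I: others=['C0=M'] -> C1=S, others downsized to S] -> [S,S,I] (invalidations this op: 0; running total: 1)
Op 5: C2 write [C2 write: invalidate ['C0=S', 'C1=S'] -> C2=M] -> [I,I,M] (invalidations this op: 2; running total: 3)
Op 6: C0 read [C0 read from I: others=['C2=M'] -> C0=S, others downsized to S] -> [S,I,S] (invalidations this op: 0; running total: 3)
Op 7: C1 write [C1 write: invalidate ['C0=S', 'C2=S'] -> C1=M] -> [I,M,I] (invalidations this op: 2; running total: 5)
Op 8: C0 write [C0 write: invalidate ['C1=M'] -> C0=M] -> [M,I,I] (invalidations this op: 1; running total: 6)
Op 9: C2 write [C2 write: invalidate ['C0=M'] -> C2=M] -> [I,I,M] (invalidations this op: 1; running total: 7)
Op 10: C2 read [C2 read: already in M, no change] -> [I,I,M] (invalidations this op: 0; running total: 7)
Op 11: C1 read [C1 read from I: others=['C2=M'] -> C1=S, others downsized to S] -> [I,S,S] (invalidations this op: 0; running total: 7)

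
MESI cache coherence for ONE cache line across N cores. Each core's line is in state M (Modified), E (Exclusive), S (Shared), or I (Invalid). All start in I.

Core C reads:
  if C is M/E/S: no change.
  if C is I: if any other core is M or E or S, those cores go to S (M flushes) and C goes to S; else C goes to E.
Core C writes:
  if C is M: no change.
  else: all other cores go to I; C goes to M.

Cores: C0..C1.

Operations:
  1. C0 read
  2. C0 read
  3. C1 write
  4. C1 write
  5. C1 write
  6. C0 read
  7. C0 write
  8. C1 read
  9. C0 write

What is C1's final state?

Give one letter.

Op 1: C0 read [C0 read from I: no other sharers -> C0=E (exclusive)] -> [E,I]
Op 2: C0 read [C0 read: already in E, no change] -> [E,I]
Op 3: C1 write [C1 write: invalidate ['C0=E'] -> C1=M] -> [I,M]
Op 4: C1 write [C1 write: already M (modified), no change] -> [I,M]
Op 5: C1 write [C1 write: already M (modified), no change] -> [I,M]
Op 6: C0 read [C0 read from I: others=['C1=M'] -> C0=S, others downsized to S] -> [S,S]
Op 7: C0 write [C0 write: invalidate ['C1=S'] -> C0=M] -> [M,I]
Op 8: C1 read [C1 read from I: others=['C0=M'] -> C1=S, others downsized to S] -> [S,S]
Op 9: C0 write [C0 write: invalidate ['C1=S'] -> C0=M] -> [M,I]

Answer: I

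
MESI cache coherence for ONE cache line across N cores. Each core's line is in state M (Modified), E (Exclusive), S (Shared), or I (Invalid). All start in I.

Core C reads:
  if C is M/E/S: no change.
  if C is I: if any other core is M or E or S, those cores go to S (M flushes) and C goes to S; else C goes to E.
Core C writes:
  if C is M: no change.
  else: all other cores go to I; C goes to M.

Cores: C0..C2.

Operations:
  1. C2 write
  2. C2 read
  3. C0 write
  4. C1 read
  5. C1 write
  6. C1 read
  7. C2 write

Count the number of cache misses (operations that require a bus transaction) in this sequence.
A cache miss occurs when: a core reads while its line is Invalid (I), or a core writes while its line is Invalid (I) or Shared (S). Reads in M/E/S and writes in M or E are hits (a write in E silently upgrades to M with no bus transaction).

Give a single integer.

Answer: 5

Derivation:
Op 1: C2 write [C2 write: invalidate none -> C2=M] -> [I,I,M] [MISS #1: write from I]
Op 2: C2 read [C2 read: already in M, no change] -> [I,I,M] [hit: read from M]
Op 3: C0 write [C0 write: invalidate ['C2=M'] -> C0=M] -> [M,I,I] [MISS #2: write from I]
Op 4: C1 read [C1 read from I: others=['C0=M'] -> C1=S, others downsized to S] -> [S,S,I] [MISS #3: read from I]
Op 5: C1 write [C1 write: invalidate ['C0=S'] -> C1=M] -> [I,M,I] [MISS #4: write from S]
Op 6: C1 read [C1 read: already in M, no change] -> [I,M,I] [hit: read from M]
Op 7: C2 write [C2 write: invalidate ['C1=M'] -> C2=M] -> [I,I,M] [MISS #5: write from I]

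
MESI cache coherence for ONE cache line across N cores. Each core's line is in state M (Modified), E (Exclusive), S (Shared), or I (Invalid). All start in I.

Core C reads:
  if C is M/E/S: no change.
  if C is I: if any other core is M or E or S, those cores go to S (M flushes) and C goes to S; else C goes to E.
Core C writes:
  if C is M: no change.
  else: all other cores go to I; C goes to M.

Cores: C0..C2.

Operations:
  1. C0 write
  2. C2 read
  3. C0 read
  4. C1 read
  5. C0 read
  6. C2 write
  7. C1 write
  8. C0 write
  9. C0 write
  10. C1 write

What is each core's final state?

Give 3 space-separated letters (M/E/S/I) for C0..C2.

Op 1: C0 write [C0 write: invalidate none -> C0=M] -> [M,I,I]
Op 2: C2 read [C2 read from I: others=['C0=M'] -> C2=S, others downsized to S] -> [S,I,S]
Op 3: C0 read [C0 read: already in S, no change] -> [S,I,S]
Op 4: C1 read [C1 read from I: others=['C0=S', 'C2=S'] -> C1=S, others downsized to S] -> [S,S,S]
Op 5: C0 read [C0 read: already in S, no change] -> [S,S,S]
Op 6: C2 write [C2 write: invalidate ['C0=S', 'C1=S'] -> C2=M] -> [I,I,M]
Op 7: C1 write [C1 write: invalidate ['C2=M'] -> C1=M] -> [I,M,I]
Op 8: C0 write [C0 write: invalidate ['C1=M'] -> C0=M] -> [M,I,I]
Op 9: C0 write [C0 write: already M (modified), no change] -> [M,I,I]
Op 10: C1 write [C1 write: invalidate ['C0=M'] -> C1=M] -> [I,M,I]

Answer: I M I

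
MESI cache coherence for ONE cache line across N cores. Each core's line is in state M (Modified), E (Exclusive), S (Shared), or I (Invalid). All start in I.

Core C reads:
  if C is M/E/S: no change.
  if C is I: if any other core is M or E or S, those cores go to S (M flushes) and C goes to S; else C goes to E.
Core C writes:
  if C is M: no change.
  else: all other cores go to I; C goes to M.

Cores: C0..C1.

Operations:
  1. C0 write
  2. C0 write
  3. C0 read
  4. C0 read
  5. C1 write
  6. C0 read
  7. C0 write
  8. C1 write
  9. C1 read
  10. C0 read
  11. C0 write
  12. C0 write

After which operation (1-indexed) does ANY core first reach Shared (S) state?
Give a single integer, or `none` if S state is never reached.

Answer: 6

Derivation:
Op 1: C0 write [C0 write: invalidate none -> C0=M] -> [M,I]
Op 2: C0 write [C0 write: already M (modified), no change] -> [M,I]
Op 3: C0 read [C0 read: already in M, no change] -> [M,I]
Op 4: C0 read [C0 read: already in M, no change] -> [M,I]
Op 5: C1 write [C1 write: invalidate ['C0=M'] -> C1=M] -> [I,M]
Op 6: C0 read [C0 read from I: others=['C1=M'] -> C0=S, others downsized to S] -> [S,S]
  -> First S state at op 6; remaining ops need not be traced.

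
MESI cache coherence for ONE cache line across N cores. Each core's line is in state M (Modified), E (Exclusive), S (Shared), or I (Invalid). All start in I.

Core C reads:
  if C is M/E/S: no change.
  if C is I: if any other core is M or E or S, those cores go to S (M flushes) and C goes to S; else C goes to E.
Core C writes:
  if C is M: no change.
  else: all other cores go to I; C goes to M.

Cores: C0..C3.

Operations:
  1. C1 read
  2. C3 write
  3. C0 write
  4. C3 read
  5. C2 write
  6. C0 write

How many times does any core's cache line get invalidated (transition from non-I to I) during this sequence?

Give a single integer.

Answer: 5

Derivation:
Op 1: C1 read [C1 read from I: no other sharers -> C1=E (exclusive)] -> [I,E,I,I] (invalidations this op: 0; running total: 0)
Op 2: C3 write [C3 write: invalidate ['C1=E'] -> C3=M] -> [I,I,I,M] (invalidations this op: 1; running total: 1)
Op 3: C0 write [C0 write: invalidate ['C3=M'] -> C0=M] -> [M,I,I,I] (invalidations this op: 1; running total: 2)
Op 4: C3 read [C3 read from I: others=['C0=M'] -> C3=S, others downsized to S] -> [S,I,I,S] (invalidations this op: 0; running total: 2)
Op 5: C2 write [C2 write: invalidate ['C0=S', 'C3=S'] -> C2=M] -> [I,I,M,I] (invalidations this op: 2; running total: 4)
Op 6: C0 write [C0 write: invalidate ['C2=M'] -> C0=M] -> [M,I,I,I] (invalidations this op: 1; running total: 5)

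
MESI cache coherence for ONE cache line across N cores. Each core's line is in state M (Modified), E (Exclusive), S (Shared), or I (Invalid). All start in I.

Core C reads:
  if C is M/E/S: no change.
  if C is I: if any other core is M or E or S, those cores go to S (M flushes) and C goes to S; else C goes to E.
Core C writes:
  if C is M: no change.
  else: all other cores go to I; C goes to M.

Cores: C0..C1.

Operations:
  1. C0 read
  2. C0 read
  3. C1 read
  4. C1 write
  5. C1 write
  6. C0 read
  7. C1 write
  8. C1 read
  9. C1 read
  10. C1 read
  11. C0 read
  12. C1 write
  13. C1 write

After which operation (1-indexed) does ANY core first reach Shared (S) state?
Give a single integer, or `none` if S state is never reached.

Op 1: C0 read [C0 read from I: no other sharers -> C0=E (exclusive)] -> [E,I]
Op 2: C0 read [C0 read: already in E, no change] -> [E,I]
Op 3: C1 read [C1 read from I: others=['C0=E'] -> C1=S, others downsized to S] -> [S,S]
  -> First S state at op 3; remaining ops need not be traced.

Answer: 3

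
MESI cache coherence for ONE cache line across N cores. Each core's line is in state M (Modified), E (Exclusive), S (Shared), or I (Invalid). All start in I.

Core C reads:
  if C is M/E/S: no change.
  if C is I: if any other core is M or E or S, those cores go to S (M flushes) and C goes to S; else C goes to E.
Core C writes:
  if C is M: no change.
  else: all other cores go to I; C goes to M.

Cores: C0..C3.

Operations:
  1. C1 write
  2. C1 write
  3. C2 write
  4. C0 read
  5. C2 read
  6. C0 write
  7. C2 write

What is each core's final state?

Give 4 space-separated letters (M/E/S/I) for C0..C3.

Answer: I I M I

Derivation:
Op 1: C1 write [C1 write: invalidate none -> C1=M] -> [I,M,I,I]
Op 2: C1 write [C1 write: already M (modified), no change] -> [I,M,I,I]
Op 3: C2 write [C2 write: invalidate ['C1=M'] -> C2=M] -> [I,I,M,I]
Op 4: C0 read [C0 read from I: others=['C2=M'] -> C0=S, others downsized to S] -> [S,I,S,I]
Op 5: C2 read [C2 read: already in S, no change] -> [S,I,S,I]
Op 6: C0 write [C0 write: invalidate ['C2=S'] -> C0=M] -> [M,I,I,I]
Op 7: C2 write [C2 write: invalidate ['C0=M'] -> C2=M] -> [I,I,M,I]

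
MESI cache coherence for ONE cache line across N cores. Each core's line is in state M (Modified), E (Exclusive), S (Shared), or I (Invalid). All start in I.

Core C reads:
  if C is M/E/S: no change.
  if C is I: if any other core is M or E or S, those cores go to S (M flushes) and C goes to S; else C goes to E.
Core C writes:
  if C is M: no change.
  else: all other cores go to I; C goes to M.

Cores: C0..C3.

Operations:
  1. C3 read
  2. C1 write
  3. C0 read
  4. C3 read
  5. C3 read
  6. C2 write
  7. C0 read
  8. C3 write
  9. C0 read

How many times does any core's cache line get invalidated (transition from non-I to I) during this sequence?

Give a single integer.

Op 1: C3 read [C3 read from I: no other sharers -> C3=E (exclusive)] -> [I,I,I,E] (invalidations this op: 0; running total: 0)
Op 2: C1 write [C1 write: invalidate ['C3=E'] -> C1=M] -> [I,M,I,I] (invalidations this op: 1; running total: 1)
Op 3: C0 read [C0 read from I: others=['C1=M'] -> C0=S, others downsized to S] -> [S,S,I,I] (invalidations this op: 0; running total: 1)
Op 4: C3 read [C3 read from I: others=['C0=S', 'C1=S'] -> C3=S, others downsized to S] -> [S,S,I,S] (invalidations this op: 0; running total: 1)
Op 5: C3 read [C3 read: already in S, no change] -> [S,S,I,S] (invalidations this op: 0; running total: 1)
Op 6: C2 write [C2 write: invalidate ['C0=S', 'C1=S', 'C3=S'] -> C2=M] -> [I,I,M,I] (invalidations this op: 3; running total: 4)
Op 7: C0 read [C0 read from I: others=['C2=M'] -> C0=S, others downsized to S] -> [S,I,S,I] (invalidations this op: 0; running total: 4)
Op 8: C3 write [C3 write: invalidate ['C0=S', 'C2=S'] -> C3=M] -> [I,I,I,M] (invalidations this op: 2; running total: 6)
Op 9: C0 read [C0 read from I: others=['C3=M'] -> C0=S, others downsized to S] -> [S,I,I,S] (invalidations this op: 0; running total: 6)

Answer: 6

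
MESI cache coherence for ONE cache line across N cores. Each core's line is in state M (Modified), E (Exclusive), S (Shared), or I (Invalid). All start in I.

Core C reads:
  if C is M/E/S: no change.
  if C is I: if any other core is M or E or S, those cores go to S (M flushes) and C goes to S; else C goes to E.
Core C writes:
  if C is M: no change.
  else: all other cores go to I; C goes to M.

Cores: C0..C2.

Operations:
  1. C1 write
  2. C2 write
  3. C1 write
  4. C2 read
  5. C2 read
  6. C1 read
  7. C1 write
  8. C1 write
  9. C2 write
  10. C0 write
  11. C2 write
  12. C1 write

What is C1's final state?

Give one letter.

Op 1: C1 write [C1 write: invalidate none -> C1=M] -> [I,M,I]
Op 2: C2 write [C2 write: invalidate ['C1=M'] -> C2=M] -> [I,I,M]
Op 3: C1 write [C1 write: invalidate ['C2=M'] -> C1=M] -> [I,M,I]
Op 4: C2 read [C2 read from I: others=['C1=M'] -> C2=S, others downsized to S] -> [I,S,S]
Op 5: C2 read [C2 read: already in S, no change] -> [I,S,S]
Op 6: C1 read [C1 read: already in S, no change] -> [I,S,S]
Op 7: C1 write [C1 write: invalidate ['C2=S'] -> C1=M] -> [I,M,I]
Op 8: C1 write [C1 write: already M (modified), no change] -> [I,M,I]
Op 9: C2 write [C2 write: invalidate ['C1=M'] -> C2=M] -> [I,I,M]
Op 10: C0 write [C0 write: invalidate ['C2=M'] -> C0=M] -> [M,I,I]
Op 11: C2 write [C2 write: invalidate ['C0=M'] -> C2=M] -> [I,I,M]
Op 12: C1 write [C1 write: invalidate ['C2=M'] -> C1=M] -> [I,M,I]

Answer: M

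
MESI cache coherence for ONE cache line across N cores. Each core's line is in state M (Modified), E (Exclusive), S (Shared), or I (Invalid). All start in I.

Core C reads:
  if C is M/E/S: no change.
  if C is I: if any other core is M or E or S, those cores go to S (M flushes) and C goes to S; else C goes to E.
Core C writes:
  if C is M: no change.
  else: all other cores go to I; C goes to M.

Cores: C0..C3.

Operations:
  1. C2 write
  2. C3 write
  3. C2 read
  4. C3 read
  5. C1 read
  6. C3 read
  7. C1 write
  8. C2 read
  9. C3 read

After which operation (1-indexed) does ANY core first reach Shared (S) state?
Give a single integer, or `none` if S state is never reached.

Answer: 3

Derivation:
Op 1: C2 write [C2 write: invalidate none -> C2=M] -> [I,I,M,I]
Op 2: C3 write [C3 write: invalidate ['C2=M'] -> C3=M] -> [I,I,I,M]
Op 3: C2 read [C2 read from I: others=['C3=M'] -> C2=S, others downsized to S] -> [I,I,S,S]
  -> First S state at op 3; remaining ops need not be traced.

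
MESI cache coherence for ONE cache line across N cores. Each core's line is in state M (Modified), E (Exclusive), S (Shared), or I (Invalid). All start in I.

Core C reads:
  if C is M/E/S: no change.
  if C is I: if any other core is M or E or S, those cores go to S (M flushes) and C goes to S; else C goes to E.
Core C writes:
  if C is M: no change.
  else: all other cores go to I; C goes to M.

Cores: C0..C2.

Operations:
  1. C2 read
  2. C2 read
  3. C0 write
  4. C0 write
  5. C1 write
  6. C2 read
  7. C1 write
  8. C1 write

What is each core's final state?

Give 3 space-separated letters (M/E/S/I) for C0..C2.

Answer: I M I

Derivation:
Op 1: C2 read [C2 read from I: no other sharers -> C2=E (exclusive)] -> [I,I,E]
Op 2: C2 read [C2 read: already in E, no change] -> [I,I,E]
Op 3: C0 write [C0 write: invalidate ['C2=E'] -> C0=M] -> [M,I,I]
Op 4: C0 write [C0 write: already M (modified), no change] -> [M,I,I]
Op 5: C1 write [C1 write: invalidate ['C0=M'] -> C1=M] -> [I,M,I]
Op 6: C2 read [C2 read from I: others=['C1=M'] -> C2=S, others downsized to S] -> [I,S,S]
Op 7: C1 write [C1 write: invalidate ['C2=S'] -> C1=M] -> [I,M,I]
Op 8: C1 write [C1 write: already M (modified), no change] -> [I,M,I]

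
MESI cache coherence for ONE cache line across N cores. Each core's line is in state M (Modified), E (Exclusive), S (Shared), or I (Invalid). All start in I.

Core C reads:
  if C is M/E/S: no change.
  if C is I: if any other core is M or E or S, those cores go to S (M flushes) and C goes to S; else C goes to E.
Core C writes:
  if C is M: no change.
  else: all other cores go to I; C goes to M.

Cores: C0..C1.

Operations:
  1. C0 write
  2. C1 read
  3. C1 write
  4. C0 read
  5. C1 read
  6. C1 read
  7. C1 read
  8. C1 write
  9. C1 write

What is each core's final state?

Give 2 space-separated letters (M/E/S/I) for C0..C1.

Answer: I M

Derivation:
Op 1: C0 write [C0 write: invalidate none -> C0=M] -> [M,I]
Op 2: C1 read [C1 read from I: others=['C0=M'] -> C1=S, others downsized to S] -> [S,S]
Op 3: C1 write [C1 write: invalidate ['C0=S'] -> C1=M] -> [I,M]
Op 4: C0 read [C0 read from I: others=['C1=M'] -> C0=S, others downsized to S] -> [S,S]
Op 5: C1 read [C1 read: already in S, no change] -> [S,S]
Op 6: C1 read [C1 read: already in S, no change] -> [S,S]
Op 7: C1 read [C1 read: already in S, no change] -> [S,S]
Op 8: C1 write [C1 write: invalidate ['C0=S'] -> C1=M] -> [I,M]
Op 9: C1 write [C1 write: already M (modified), no change] -> [I,M]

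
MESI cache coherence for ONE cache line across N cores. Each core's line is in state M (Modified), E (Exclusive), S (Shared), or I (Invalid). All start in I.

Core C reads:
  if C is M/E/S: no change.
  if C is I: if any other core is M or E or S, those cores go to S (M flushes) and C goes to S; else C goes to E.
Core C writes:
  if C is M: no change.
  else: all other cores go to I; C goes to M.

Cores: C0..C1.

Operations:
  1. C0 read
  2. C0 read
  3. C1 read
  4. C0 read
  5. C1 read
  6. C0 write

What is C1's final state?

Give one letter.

Answer: I

Derivation:
Op 1: C0 read [C0 read from I: no other sharers -> C0=E (exclusive)] -> [E,I]
Op 2: C0 read [C0 read: already in E, no change] -> [E,I]
Op 3: C1 read [C1 read from I: others=['C0=E'] -> C1=S, others downsized to S] -> [S,S]
Op 4: C0 read [C0 read: already in S, no change] -> [S,S]
Op 5: C1 read [C1 read: already in S, no change] -> [S,S]
Op 6: C0 write [C0 write: invalidate ['C1=S'] -> C0=M] -> [M,I]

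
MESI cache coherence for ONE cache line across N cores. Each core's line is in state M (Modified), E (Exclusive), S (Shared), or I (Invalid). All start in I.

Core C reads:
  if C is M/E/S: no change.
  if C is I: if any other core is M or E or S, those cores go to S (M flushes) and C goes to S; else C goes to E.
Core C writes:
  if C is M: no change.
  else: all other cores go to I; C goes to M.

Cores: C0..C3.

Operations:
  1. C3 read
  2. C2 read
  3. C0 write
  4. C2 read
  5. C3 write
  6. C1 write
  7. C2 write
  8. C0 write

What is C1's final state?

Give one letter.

Answer: I

Derivation:
Op 1: C3 read [C3 read from I: no other sharers -> C3=E (exclusive)] -> [I,I,I,E]
Op 2: C2 read [C2 read from I: others=['C3=E'] -> C2=S, others downsized to S] -> [I,I,S,S]
Op 3: C0 write [C0 write: invalidate ['C2=S', 'C3=S'] -> C0=M] -> [M,I,I,I]
Op 4: C2 read [C2 read from I: others=['C0=M'] -> C2=S, others downsized to S] -> [S,I,S,I]
Op 5: C3 write [C3 write: invalidate ['C0=S', 'C2=S'] -> C3=M] -> [I,I,I,M]
Op 6: C1 write [C1 write: invalidate ['C3=M'] -> C1=M] -> [I,M,I,I]
Op 7: C2 write [C2 write: invalidate ['C1=M'] -> C2=M] -> [I,I,M,I]
Op 8: C0 write [C0 write: invalidate ['C2=M'] -> C0=M] -> [M,I,I,I]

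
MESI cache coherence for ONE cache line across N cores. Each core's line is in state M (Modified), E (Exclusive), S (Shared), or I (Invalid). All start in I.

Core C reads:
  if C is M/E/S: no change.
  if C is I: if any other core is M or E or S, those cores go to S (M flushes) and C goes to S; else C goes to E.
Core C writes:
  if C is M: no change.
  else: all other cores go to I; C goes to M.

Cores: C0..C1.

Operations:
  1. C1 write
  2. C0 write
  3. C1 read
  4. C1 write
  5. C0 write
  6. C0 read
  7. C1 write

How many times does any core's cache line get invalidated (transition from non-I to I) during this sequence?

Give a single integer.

Op 1: C1 write [C1 write: invalidate none -> C1=M] -> [I,M] (invalidations this op: 0; running total: 0)
Op 2: C0 write [C0 write: invalidate ['C1=M'] -> C0=M] -> [M,I] (invalidations this op: 1; running total: 1)
Op 3: C1 read [C1 read from I: others=['C0=M'] -> C1=S, others downsized to S] -> [S,S] (invalidations this op: 0; running total: 1)
Op 4: C1 write [C1 write: invalidate ['C0=S'] -> C1=M] -> [I,M] (invalidations this op: 1; running total: 2)
Op 5: C0 write [C0 write: invalidate ['C1=M'] -> C0=M] -> [M,I] (invalidations this op: 1; running total: 3)
Op 6: C0 read [C0 read: already in M, no change] -> [M,I] (invalidations this op: 0; running total: 3)
Op 7: C1 write [C1 write: invalidate ['C0=M'] -> C1=M] -> [I,M] (invalidations this op: 1; running total: 4)

Answer: 4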